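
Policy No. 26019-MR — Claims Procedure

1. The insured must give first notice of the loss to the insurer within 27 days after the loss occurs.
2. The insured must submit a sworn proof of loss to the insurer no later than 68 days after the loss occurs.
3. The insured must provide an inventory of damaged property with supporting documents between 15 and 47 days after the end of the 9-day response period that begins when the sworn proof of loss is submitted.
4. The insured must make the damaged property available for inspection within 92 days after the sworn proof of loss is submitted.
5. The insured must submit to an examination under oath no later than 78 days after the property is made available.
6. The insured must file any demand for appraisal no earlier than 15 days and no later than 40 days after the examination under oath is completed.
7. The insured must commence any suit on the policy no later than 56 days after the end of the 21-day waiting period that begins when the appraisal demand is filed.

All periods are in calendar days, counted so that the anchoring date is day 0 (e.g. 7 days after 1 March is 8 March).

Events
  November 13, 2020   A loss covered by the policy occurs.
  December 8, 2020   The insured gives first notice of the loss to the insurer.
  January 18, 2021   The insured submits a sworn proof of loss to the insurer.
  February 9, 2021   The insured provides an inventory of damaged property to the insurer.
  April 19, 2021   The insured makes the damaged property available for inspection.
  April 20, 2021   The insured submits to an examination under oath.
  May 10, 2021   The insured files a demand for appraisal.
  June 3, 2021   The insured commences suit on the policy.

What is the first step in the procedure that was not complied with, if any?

(1) due by November 13, 2020 + 27 days = December 10, 2020; December 8, 2020 is within that limit.
(2) due by November 13, 2020 + 68 days = January 20, 2021; January 18, 2021 is within that limit.
(3) the permitted window runs from January 27, 2021 + 15 = February 11, 2021 to January 27, 2021 + 47 = March 15, 2021; done February 9, 2021 — 2 days before the window opened.
No need to go further; step 3 was not satisfied.

Step 3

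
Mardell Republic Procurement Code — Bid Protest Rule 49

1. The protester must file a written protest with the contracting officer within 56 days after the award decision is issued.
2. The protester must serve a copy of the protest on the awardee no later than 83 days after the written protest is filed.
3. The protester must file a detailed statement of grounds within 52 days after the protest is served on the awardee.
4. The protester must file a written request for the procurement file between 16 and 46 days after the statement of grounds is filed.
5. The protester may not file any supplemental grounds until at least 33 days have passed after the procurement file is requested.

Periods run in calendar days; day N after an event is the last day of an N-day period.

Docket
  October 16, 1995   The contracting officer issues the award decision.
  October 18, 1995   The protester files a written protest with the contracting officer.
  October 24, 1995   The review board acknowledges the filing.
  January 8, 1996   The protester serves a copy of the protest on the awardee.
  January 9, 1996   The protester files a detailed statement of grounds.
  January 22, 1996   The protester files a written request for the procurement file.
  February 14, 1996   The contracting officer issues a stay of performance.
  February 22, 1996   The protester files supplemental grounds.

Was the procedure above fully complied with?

No

(1) due by October 16, 1995 + 56 days = December 11, 1995; done October 18, 1995 — timely.
(2) due by October 18, 1995 + 83 days = January 9, 1996; completed January 8, 1996, before the deadline.
(3) due by January 8, 1996 + 52 days = February 29, 1996; done January 9, 1996 — timely.
(4) the permitted window runs from January 9, 1996 + 16 = January 25, 1996 to January 9, 1996 + 46 = February 24, 1996; January 22, 1996 is 3 days too early.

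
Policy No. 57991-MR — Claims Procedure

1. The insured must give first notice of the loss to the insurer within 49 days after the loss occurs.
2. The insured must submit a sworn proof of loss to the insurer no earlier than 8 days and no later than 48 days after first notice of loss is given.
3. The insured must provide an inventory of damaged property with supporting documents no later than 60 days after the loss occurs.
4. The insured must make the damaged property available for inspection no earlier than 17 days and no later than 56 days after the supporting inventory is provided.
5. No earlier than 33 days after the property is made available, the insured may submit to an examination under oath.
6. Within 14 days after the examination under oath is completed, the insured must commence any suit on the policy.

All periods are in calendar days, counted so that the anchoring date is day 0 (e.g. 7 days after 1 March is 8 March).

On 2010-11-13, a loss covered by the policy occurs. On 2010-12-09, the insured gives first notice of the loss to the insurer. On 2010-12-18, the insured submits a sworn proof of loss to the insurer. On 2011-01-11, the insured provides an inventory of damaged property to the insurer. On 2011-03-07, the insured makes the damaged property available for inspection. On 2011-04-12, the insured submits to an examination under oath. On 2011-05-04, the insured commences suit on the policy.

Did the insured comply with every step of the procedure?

No

Step 1 — counting 49 days from 2010-11-13 (when the loss occurs) gives a deadline of 2011-01-01; completed 2010-12-09, before the deadline.
Step 2 — 8 and 48 days from 2010-12-09 (when first notice of loss is given) are 2010-12-17 and 2011-01-26 respectively; 2010-12-18 falls inside that range.
Step 3 — counting 60 days from 2010-11-13 (when the loss occurs) gives a deadline of 2011-01-12; done 2011-01-11 — timely.
Step 4 — 17 and 56 days from 2011-01-11 (when the supporting inventory is provided) are 2011-01-28 and 2011-03-08 respectively; 2011-03-07 falls inside that range.
Step 5 — must wait 33 days from 2011-03-07 (when the property is made available), so not before 2011-04-09; done 2011-04-12 — permitted.
Step 6 — counting 14 days from 2011-04-12 (when the examination under oath is completed) gives a deadline of 2011-04-26; done 2011-05-04 — 8 days late.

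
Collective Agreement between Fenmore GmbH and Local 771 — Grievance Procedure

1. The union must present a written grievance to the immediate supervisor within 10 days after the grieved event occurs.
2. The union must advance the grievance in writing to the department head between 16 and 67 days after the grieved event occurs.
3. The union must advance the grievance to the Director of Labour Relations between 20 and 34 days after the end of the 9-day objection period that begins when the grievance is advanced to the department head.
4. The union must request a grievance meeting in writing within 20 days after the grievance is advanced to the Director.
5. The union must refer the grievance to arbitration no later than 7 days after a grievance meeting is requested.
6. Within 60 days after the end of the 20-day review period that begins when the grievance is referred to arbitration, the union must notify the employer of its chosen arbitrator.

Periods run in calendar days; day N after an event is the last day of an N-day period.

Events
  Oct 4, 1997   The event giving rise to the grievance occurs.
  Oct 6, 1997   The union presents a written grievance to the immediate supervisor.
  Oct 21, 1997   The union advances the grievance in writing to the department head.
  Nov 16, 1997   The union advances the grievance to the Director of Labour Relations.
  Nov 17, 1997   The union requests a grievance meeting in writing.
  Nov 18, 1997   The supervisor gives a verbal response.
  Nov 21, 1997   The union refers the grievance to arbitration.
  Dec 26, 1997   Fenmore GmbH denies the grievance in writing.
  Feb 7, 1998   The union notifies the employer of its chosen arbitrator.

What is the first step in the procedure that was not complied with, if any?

Step 3

Step 1: 10 days after Oct 4, 1997 (when the grieved event occurs) is Oct 14, 1997; completed Oct 6, 1997, before the deadline.
Step 2: the window is 16–67 days after Oct 4, 1997 (when the grieved event occurs), so Oct 20, 1997 through Dec 10, 1997; Oct 21, 1997 falls inside that range.
Step 3: the window is 20–34 days after Oct 30, 1997 (end of the 9-day objection period, which began when the grievance is advanced to the department head on Oct 21, 1997), so Nov 19, 1997 through Dec 3, 1997; Nov 16, 1997 is 3 days too early.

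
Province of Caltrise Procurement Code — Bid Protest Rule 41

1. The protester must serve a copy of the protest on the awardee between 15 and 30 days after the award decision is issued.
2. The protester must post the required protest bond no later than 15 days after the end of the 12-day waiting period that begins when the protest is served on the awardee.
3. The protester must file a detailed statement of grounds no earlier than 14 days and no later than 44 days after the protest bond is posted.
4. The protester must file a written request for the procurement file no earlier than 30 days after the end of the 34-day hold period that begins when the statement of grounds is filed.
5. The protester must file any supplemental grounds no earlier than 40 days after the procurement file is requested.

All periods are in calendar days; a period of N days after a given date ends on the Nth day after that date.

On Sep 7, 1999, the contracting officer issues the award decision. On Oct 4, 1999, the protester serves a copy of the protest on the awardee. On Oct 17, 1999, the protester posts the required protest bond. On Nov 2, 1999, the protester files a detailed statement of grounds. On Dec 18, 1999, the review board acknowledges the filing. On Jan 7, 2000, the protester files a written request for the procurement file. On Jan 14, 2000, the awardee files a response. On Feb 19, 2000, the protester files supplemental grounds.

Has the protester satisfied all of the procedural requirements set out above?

(1) the permitted window runs from Sep 7, 1999 + 15 = Sep 22, 1999 to Sep 7, 1999 + 30 = Oct 7, 1999; Oct 4, 1999 falls inside that range.
(2) due by Oct 16, 1999 + 15 days = Oct 31, 1999; Oct 17, 1999 is within that limit.
(3) the permitted window runs from Oct 17, 1999 + 14 = Oct 31, 1999 to Oct 17, 1999 + 44 = Nov 30, 1999; Nov 2, 1999 falls inside that range.
(4) permitted from Dec 6, 1999 + 30 days = Jan 5, 2000 onward; Jan 7, 2000 is on or after that date.
(5) permitted from Jan 7, 2000 + 40 days = Feb 16, 2000 onward; Feb 19, 2000 is on or after that date.

Yes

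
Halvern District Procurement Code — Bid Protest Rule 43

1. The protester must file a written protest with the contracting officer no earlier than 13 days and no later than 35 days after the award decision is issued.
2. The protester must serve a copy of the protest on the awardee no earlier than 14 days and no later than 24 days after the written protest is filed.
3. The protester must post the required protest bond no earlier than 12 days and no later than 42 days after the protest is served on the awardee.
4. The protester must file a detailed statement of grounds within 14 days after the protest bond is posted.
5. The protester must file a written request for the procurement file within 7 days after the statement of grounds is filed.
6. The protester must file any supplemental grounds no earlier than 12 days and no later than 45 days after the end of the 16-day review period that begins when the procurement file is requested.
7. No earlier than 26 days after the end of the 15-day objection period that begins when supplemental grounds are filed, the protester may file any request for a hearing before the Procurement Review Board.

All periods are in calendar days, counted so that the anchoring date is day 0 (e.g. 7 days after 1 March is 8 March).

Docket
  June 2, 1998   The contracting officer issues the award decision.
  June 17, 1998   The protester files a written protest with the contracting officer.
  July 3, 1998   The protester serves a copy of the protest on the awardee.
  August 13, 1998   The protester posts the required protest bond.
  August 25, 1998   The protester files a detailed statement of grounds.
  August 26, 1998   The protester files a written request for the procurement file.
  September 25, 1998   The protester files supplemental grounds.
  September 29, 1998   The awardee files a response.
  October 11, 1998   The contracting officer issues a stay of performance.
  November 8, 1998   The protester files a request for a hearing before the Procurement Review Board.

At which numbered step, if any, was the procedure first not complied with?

(1) the permitted window runs from June 2, 1998 + 13 = June 15, 1998 to June 2, 1998 + 35 = July 7, 1998; done June 17, 1998 — within the window.
(2) the permitted window runs from June 17, 1998 + 14 = July 1, 1998 to June 17, 1998 + 24 = July 11, 1998; done July 3, 1998, which is between those dates.
(3) the permitted window runs from July 3, 1998 + 12 = July 15, 1998 to July 3, 1998 + 42 = August 14, 1998; August 13, 1998 falls inside that range.
(4) due by August 13, 1998 + 14 days = August 27, 1998; done August 25, 1998 — timely.
(5) due by August 25, 1998 + 7 days = September 1, 1998; August 26, 1998 is within that limit.
(6) the permitted window runs from September 11, 1998 + 12 = September 23, 1998 to September 11, 1998 + 45 = October 26, 1998; done September 25, 1998 — within the window.
(7) permitted from October 10, 1998 + 26 days = November 5, 1998 onward; done November 8, 1998, after the minimum wait.

None — every step was satisfied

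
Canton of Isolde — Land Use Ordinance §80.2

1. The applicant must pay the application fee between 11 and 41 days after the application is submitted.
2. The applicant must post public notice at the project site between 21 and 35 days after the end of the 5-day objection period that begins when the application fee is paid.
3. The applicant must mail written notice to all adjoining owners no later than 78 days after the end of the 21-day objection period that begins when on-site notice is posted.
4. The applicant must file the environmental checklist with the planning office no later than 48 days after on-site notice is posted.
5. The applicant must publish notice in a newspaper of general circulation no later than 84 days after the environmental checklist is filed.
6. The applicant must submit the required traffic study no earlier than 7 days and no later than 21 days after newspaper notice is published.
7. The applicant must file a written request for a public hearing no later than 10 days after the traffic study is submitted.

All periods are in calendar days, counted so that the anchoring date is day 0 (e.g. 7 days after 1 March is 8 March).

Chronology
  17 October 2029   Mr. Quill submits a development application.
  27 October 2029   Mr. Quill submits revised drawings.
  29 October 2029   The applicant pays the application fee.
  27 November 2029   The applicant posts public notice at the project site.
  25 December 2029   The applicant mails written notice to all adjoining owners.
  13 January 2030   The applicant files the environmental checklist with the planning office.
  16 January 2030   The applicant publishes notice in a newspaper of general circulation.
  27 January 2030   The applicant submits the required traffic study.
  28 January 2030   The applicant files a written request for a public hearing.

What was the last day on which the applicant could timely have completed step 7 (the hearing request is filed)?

6 February 2030

Step 7 runs from 27 January 2030, when the traffic study is submitted. 10 days after 27 January 2030 is 6 February 2030.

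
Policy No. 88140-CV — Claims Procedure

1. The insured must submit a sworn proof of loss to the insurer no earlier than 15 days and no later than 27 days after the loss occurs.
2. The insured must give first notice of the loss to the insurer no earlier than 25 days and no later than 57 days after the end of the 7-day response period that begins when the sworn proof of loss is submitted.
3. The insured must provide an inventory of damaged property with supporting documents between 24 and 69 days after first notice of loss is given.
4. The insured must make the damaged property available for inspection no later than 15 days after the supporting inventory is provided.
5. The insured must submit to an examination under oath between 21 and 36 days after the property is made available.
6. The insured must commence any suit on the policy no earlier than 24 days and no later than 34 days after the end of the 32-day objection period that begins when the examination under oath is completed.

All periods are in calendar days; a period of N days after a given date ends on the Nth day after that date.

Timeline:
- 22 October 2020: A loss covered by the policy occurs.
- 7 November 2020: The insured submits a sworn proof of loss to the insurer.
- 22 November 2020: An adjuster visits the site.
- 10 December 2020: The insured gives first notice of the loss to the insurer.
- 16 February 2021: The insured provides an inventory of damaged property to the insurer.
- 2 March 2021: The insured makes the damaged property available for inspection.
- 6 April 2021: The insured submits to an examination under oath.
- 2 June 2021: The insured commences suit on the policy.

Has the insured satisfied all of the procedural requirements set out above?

Yes

Step 1: the window is 15–27 days after 22 October 2020 (when the loss occurs), so 6 November 2020 through 18 November 2020; done 7 November 2020 — within the window.
Step 2: the window is 25–57 days after 14 November 2020 (end of the 7-day response period, which began when the sworn proof of loss is submitted on 7 November 2020), so 9 December 2020 through 10 January 2021; done 10 December 2020 — within the window.
Step 3: the window is 24–69 days after 10 December 2020 (when first notice of loss is given), so 3 January 2021 through 17 February 2021; done 16 February 2021 — within the window.
Step 4: 15 days after 16 February 2021 (when the supporting inventory is provided) is 3 March 2021; 2 March 2021 is within that limit.
Step 5: the window is 21–36 days after 2 March 2021 (when the property is made available), so 23 March 2021 through 7 April 2021; done 6 April 2021 — within the window.
Step 6: the window is 24–34 days after 8 May 2021 (end of the 32-day objection period, which began when the examination under oath is completed on 6 April 2021), so 1 June 2021 through 11 June 2021; 2 June 2021 falls inside that range.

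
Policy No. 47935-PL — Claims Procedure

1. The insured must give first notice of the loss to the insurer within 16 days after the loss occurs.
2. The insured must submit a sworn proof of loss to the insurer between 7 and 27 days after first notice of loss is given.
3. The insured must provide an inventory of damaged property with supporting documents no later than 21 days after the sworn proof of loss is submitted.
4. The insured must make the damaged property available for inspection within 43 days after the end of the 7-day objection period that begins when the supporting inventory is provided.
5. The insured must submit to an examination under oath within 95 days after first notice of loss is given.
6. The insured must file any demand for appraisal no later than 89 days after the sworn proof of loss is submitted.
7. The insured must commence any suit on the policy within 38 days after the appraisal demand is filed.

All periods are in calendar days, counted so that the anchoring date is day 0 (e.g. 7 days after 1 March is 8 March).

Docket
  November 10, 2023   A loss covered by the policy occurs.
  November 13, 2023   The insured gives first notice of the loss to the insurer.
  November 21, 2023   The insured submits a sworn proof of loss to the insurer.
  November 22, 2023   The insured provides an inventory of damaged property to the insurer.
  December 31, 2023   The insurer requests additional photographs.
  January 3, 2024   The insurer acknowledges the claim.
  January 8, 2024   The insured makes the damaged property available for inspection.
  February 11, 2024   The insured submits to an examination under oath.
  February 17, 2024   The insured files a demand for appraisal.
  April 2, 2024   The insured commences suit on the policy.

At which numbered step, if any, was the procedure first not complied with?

Step 7

(1) due by November 10, 2023 + 16 days = November 26, 2023; done November 13, 2023 — timely.
(2) the permitted window runs from November 13, 2023 + 7 = November 20, 2023 to November 13, 2023 + 27 = December 10, 2023; November 21, 2023 falls inside that range.
(3) due by November 21, 2023 + 21 days = December 12, 2023; completed November 22, 2023, before the deadline.
(4) due by November 29, 2023 + 43 days = January 11, 2024; completed January 8, 2024, before the deadline.
(5) due by November 13, 2023 + 95 days = February 16, 2024; done February 11, 2024 — timely.
(6) due by November 21, 2023 + 89 days = February 18, 2024; done February 17, 2024 — timely.
(7) due by February 17, 2024 + 38 days = March 26, 2024; April 2, 2024 misses that deadline by 7 days.
Later steps need not be reached.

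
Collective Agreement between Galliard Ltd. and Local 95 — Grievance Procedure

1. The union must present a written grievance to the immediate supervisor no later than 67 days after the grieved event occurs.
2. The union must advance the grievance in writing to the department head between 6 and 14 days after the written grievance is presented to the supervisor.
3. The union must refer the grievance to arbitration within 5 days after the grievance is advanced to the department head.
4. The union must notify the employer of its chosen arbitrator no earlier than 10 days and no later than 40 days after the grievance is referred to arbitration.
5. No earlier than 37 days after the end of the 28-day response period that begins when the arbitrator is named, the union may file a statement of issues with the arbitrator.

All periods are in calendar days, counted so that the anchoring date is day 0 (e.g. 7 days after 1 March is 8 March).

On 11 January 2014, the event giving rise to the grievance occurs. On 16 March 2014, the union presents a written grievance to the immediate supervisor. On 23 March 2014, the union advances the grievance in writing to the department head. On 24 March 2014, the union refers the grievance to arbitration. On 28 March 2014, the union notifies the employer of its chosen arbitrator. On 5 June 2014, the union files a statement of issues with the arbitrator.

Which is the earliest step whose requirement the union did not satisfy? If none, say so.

Step 4

Step 1 — counting 67 days from 11 January 2014 (when the grieved event occurs) gives a deadline of 19 March 2014; 16 March 2014 is within that limit.
Step 2 — 6 and 14 days from 16 March 2014 (when the written grievance is presented to the supervisor) are 22 March 2014 and 30 March 2014 respectively; 23 March 2014 falls inside that range.
Step 3 — counting 5 days from 23 March 2014 (when the grievance is advanced to the department head) gives a deadline of 28 March 2014; 24 March 2014 is within that limit.
Step 4 — 10 and 40 days from 24 March 2014 (when the grievance is referred to arbitration) are 3 April 2014 and 3 May 2014 respectively; 28 March 2014 is 6 days too early.
The procedure was therefore not followed at step 4.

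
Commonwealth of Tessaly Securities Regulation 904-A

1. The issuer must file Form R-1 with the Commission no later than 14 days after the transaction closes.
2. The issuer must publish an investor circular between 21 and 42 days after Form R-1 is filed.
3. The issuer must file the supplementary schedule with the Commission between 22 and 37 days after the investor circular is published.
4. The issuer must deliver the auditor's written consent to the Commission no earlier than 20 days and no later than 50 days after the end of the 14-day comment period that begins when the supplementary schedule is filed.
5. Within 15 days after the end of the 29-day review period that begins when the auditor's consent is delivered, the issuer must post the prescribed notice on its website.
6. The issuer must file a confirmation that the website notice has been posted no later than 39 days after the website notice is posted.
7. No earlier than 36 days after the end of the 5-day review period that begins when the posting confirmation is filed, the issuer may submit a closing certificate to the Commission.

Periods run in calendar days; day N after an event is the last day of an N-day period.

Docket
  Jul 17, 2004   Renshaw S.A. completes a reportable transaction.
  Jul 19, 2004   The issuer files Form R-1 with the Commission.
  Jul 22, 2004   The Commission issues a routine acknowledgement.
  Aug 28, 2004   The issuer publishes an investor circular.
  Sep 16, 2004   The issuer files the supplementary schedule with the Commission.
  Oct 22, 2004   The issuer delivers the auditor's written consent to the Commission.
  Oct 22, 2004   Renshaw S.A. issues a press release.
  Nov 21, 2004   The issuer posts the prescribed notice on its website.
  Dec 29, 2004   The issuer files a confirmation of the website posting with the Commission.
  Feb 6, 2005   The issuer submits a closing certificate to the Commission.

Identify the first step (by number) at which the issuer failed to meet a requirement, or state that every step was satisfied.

(1) due by Jul 17, 2004 + 14 days = Jul 31, 2004; completed Jul 19, 2004, before the deadline.
(2) the permitted window runs from Jul 19, 2004 + 21 = Aug 9, 2004 to Jul 19, 2004 + 42 = Aug 30, 2004; Aug 28, 2004 falls inside that range.
(3) the permitted window runs from Aug 28, 2004 + 22 = Sep 19, 2004 to Aug 28, 2004 + 37 = Oct 4, 2004; Sep 16, 2004 is 3 days too early.
No need to go further; step 3 was not satisfied.

Step 3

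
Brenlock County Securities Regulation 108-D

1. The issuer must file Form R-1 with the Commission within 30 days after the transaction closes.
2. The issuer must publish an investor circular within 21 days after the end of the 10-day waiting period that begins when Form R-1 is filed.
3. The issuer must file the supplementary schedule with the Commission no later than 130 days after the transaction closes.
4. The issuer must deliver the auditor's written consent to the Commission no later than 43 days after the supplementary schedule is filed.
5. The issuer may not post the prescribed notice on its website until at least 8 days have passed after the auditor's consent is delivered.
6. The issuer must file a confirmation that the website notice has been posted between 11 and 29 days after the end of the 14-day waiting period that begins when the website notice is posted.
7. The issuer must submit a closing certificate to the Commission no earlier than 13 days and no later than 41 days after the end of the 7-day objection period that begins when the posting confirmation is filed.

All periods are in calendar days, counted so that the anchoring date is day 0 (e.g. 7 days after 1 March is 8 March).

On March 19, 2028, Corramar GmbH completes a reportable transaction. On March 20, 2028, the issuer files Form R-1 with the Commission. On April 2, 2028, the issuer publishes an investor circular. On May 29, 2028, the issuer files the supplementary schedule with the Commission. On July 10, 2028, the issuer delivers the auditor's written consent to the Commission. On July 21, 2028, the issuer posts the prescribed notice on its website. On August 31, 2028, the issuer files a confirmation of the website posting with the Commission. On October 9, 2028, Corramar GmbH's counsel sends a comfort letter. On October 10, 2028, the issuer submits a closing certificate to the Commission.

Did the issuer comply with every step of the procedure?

Step 1 — counting 30 days from March 19, 2028 (when the transaction closes) gives a deadline of April 18, 2028; completed March 20, 2028, before the deadline.
Step 2 — counting 21 days from March 30, 2028 (end of the 10-day waiting period, which began when Form R-1 is filed on March 20, 2028) gives a deadline of April 20, 2028; done April 2, 2028 — timely.
Step 3 — counting 130 days from March 19, 2028 (when the transaction closes) gives a deadline of July 27, 2028; completed May 29, 2028, before the deadline.
Step 4 — counting 43 days from May 29, 2028 (when the supplementary schedule is filed) gives a deadline of July 11, 2028; done July 10, 2028 — timely.
Step 5 — must wait 8 days from July 10, 2028 (when the auditor's consent is delivered), so not before July 18, 2028; done July 21, 2028 — permitted.
Step 6 — 11 and 29 days from August 4, 2028 (end of the 14-day waiting period, which began when the website notice is posted on July 21, 2028) are August 15, 2028 and September 2, 2028 respectively; August 31, 2028 falls inside that range.
Step 7 — 13 and 41 days from September 7, 2028 (end of the 7-day objection period, which began when the posting confirmation is filed on August 31, 2028) are September 20, 2028 and October 18, 2028 respectively; done October 10, 2028 — within the window.

Yes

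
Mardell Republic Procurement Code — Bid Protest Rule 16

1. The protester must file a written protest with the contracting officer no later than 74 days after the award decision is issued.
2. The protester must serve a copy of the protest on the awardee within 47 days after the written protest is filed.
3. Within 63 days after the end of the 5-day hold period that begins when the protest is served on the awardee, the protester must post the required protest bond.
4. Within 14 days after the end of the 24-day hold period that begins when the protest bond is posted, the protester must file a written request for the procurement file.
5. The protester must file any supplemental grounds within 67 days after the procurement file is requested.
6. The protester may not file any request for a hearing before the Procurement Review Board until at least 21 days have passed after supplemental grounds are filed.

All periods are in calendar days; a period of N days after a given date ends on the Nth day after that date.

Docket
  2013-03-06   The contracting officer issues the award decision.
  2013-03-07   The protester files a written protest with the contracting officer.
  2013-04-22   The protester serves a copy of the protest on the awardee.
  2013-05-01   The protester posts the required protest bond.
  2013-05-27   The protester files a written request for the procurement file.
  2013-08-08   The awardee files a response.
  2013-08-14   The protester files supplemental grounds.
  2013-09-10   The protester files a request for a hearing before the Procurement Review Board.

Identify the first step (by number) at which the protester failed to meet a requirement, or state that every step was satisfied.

(1) due by 2013-03-06 + 74 days = 2013-05-19; 2013-03-07 is within that limit.
(2) due by 2013-03-07 + 47 days = 2013-04-23; done 2013-04-22 — timely.
(3) due by 2013-04-27 + 63 days = 2013-06-29; done 2013-05-01 — timely.
(4) due by 2013-05-25 + 14 days = 2013-06-08; 2013-05-27 is within that limit.
(5) due by 2013-05-27 + 67 days = 2013-08-02; 2013-08-14 misses that deadline by 12 days.
That is the first point of non-compliance.

Step 5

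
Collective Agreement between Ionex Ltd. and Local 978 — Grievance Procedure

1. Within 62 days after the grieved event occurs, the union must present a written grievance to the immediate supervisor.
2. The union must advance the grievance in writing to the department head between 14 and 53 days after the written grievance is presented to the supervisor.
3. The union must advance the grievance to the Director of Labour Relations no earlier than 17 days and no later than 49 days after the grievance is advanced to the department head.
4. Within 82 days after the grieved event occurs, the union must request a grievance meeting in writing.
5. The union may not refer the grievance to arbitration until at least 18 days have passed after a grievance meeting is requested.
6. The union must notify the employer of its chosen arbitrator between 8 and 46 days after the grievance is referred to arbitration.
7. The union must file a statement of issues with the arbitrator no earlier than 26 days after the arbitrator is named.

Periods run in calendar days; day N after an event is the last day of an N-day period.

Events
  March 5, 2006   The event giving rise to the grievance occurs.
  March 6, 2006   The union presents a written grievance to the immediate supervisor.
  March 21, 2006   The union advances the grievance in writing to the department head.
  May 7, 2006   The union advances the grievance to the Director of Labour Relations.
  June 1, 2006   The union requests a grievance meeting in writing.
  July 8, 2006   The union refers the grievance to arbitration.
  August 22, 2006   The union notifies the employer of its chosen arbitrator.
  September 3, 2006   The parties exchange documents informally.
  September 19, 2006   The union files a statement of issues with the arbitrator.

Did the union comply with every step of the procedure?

(1) due by March 5, 2006 + 62 days = May 6, 2006; March 6, 2006 is within that limit.
(2) the permitted window runs from March 6, 2006 + 14 = March 20, 2006 to March 6, 2006 + 53 = April 28, 2006; March 21, 2006 falls inside that range.
(3) the permitted window runs from March 21, 2006 + 17 = April 7, 2006 to March 21, 2006 + 49 = May 9, 2006; May 7, 2006 falls inside that range.
(4) due by March 5, 2006 + 82 days = May 26, 2006; done June 1, 2006 — 6 days late.

No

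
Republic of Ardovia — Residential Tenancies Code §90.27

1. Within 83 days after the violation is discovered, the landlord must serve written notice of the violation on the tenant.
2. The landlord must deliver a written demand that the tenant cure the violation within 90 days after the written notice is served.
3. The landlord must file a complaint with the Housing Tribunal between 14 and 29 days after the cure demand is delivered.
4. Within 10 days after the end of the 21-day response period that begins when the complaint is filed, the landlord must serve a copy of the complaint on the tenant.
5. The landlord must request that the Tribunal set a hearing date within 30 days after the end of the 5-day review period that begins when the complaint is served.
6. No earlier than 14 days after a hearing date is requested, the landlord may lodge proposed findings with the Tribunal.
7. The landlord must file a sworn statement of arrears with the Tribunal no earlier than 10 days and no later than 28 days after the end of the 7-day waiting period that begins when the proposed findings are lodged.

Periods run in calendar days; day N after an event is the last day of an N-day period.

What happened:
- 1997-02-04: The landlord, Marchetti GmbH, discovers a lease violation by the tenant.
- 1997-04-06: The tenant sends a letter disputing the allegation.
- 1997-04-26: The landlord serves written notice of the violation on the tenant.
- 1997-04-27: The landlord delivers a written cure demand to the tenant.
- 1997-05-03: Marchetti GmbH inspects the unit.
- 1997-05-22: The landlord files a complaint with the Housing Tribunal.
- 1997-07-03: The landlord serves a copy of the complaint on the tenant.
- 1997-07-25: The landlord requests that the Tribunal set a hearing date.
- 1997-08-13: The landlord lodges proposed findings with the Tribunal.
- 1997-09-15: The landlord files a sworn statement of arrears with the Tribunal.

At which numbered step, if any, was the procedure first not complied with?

(1) due by 1997-02-04 + 83 days = 1997-04-28; done 1997-04-26 — timely.
(2) due by 1997-04-26 + 90 days = 1997-07-25; done 1997-04-27 — timely.
(3) the permitted window runs from 1997-04-27 + 14 = 1997-05-11 to 1997-04-27 + 29 = 1997-05-26; 1997-05-22 falls inside that range.
(4) due by 1997-06-12 + 10 days = 1997-06-22; done 1997-07-03 — 11 days late.
Later steps need not be reached.

Step 4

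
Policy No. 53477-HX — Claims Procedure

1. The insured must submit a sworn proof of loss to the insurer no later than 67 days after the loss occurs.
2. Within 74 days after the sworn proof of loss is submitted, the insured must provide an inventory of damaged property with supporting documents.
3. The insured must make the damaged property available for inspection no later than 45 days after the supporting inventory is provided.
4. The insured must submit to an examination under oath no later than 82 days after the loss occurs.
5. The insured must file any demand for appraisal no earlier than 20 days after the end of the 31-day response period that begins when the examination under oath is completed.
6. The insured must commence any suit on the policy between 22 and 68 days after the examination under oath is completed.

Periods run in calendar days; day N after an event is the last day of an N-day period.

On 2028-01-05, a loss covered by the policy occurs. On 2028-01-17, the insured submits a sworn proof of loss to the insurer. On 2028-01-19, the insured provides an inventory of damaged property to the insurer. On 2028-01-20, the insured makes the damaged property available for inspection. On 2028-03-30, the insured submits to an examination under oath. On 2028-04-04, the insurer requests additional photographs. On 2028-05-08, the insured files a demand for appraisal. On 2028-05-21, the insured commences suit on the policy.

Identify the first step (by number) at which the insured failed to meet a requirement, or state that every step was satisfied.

Step 1 — counting 67 days from 2028-01-05 (when the loss occurs) gives a deadline of 2028-03-12; 2028-01-17 is within that limit.
Step 2 — counting 74 days from 2028-01-17 (when the sworn proof of loss is submitted) gives a deadline of 2028-03-31; 2028-01-19 is within that limit.
Step 3 — counting 45 days from 2028-01-19 (when the supporting inventory is provided) gives a deadline of 2028-03-04; completed 2028-01-20, before the deadline.
Step 4 — counting 82 days from 2028-01-05 (when the loss occurs) gives a deadline of 2028-03-27; not done until 2028-03-30, 3 days after the deadline.

Step 4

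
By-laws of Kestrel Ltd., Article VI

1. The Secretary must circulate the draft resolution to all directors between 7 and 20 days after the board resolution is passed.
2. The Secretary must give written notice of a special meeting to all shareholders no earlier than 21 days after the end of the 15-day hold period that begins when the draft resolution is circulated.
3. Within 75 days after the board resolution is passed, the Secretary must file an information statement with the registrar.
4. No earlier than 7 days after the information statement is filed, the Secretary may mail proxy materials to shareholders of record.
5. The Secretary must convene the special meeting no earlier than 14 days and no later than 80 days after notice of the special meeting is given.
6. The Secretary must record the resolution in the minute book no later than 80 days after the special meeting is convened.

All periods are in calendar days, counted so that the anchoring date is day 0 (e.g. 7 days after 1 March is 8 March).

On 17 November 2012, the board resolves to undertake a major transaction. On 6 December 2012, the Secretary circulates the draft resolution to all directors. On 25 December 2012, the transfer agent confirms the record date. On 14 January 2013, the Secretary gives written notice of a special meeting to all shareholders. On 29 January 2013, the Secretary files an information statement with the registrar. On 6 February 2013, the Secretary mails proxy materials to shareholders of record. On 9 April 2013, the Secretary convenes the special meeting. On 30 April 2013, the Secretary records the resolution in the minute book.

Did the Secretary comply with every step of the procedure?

No

Step 1: the window is 7–20 days after 17 November 2012 (when the board resolution is passed), so 24 November 2012 through 7 December 2012; done 6 December 2012 — within the window.
Step 2: the earliest permitted date is 21 days after 21 December 2012 (end of the 15-day hold period, which began when the draft resolution is circulated on 6 December 2012), i.e. 11 January 2013; 14 January 2013 is on or after that date.
Step 3: 75 days after 17 November 2012 (when the board resolution is passed) is 31 January 2013; done 29 January 2013 — timely.
Step 4: the earliest permitted date is 7 days after 29 January 2013 (when the information statement is filed), i.e. 5 February 2013; done 6 February 2013 — permitted.
Step 5: the window is 14–80 days after 14 January 2013 (when notice of the special meeting is given), so 28 January 2013 through 4 April 2013; done 9 April 2013 — 5 days after the window closed.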